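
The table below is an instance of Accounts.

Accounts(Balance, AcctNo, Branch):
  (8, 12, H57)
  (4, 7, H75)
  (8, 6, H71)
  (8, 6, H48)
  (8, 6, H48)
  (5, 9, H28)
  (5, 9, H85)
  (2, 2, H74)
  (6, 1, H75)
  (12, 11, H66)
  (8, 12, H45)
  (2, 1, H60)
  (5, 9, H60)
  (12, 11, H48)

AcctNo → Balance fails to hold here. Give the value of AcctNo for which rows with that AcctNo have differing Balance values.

1

AcctNo=12: 2 rows → Balance = 8, 8 ✓
AcctNo=7: 1 row → Balance = 4 ✓
AcctNo=6: 3 rows → Balance = 8, 8, 8 ✓
AcctNo=9: 3 rows → Balance = 5, 5, 5 ✓
AcctNo=2: 1 row → Balance = 2 ✓
AcctNo=1: 2 rows → Balance takes values {6, 2} — violation
AcctNo=11: 2 rows → Balance = 12, 12 ✓
The only AcctNo value with inconsistent Balance is AcctNo=1.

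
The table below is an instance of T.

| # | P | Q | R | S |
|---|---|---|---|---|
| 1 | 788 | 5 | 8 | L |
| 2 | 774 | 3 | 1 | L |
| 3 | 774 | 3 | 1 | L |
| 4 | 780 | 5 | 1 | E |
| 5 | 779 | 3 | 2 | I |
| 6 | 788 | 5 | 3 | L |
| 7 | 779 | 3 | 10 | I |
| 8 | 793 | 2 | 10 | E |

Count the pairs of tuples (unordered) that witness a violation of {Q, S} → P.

(Q=5, S=L): all 2 rows agree on P — 0 pairs.
(Q=3, S=L): all 2 rows agree on P — 0 pairs.
(Q=3, S=I): all 2 rows agree on P — 0 pairs.

0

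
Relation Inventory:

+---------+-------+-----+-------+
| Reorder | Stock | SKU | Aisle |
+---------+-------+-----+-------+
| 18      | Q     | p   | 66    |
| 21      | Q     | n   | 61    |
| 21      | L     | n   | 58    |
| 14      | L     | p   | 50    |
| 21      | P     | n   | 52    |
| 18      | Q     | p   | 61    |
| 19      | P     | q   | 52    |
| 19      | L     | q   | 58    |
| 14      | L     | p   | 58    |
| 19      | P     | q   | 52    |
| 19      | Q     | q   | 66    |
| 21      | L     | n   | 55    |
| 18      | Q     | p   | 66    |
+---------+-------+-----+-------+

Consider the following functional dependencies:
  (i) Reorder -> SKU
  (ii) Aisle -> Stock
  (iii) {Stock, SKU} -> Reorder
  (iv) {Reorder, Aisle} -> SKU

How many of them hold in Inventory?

4

(i) Reorder -> SKU: every LHS value maps to a single RHS value — holds.
(ii) Aisle -> Stock: every LHS value maps to a single RHS value — holds.
(iii) {Stock, SKU} -> Reorder: every LHS value maps to a single RHS value — holds.
(iv) {Reorder, Aisle} -> SKU: every LHS value maps to a single RHS value — holds.
4 of the 4 dependencies hold.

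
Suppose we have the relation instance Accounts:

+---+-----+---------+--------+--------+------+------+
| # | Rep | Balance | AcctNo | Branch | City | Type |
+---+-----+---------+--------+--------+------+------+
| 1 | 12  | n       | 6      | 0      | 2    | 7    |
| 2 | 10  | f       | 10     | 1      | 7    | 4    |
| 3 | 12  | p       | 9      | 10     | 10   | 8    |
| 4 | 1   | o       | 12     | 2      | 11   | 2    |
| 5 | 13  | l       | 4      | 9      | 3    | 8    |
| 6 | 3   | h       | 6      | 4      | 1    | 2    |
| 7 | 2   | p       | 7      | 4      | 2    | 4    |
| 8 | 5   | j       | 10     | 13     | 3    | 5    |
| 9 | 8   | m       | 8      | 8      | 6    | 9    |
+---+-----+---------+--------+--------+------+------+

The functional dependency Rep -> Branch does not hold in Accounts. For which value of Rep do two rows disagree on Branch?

Rep=12: rows 1, 3 → Branch takes values {0, 10} — violation
Rep=10: row 2 → Branch = 1 ✓
Rep=1: row 4 → Branch = 2 ✓
Rep=13: row 5 → Branch = 9 ✓
Rep=3: row 6 → Branch = 4 ✓
Rep=2: row 7 → Branch = 4 ✓
Rep=5: row 8 → Branch = 13 ✓
Rep=8: row 9 → Branch = 8 ✓
The only Rep value with inconsistent Branch is Rep=12.

12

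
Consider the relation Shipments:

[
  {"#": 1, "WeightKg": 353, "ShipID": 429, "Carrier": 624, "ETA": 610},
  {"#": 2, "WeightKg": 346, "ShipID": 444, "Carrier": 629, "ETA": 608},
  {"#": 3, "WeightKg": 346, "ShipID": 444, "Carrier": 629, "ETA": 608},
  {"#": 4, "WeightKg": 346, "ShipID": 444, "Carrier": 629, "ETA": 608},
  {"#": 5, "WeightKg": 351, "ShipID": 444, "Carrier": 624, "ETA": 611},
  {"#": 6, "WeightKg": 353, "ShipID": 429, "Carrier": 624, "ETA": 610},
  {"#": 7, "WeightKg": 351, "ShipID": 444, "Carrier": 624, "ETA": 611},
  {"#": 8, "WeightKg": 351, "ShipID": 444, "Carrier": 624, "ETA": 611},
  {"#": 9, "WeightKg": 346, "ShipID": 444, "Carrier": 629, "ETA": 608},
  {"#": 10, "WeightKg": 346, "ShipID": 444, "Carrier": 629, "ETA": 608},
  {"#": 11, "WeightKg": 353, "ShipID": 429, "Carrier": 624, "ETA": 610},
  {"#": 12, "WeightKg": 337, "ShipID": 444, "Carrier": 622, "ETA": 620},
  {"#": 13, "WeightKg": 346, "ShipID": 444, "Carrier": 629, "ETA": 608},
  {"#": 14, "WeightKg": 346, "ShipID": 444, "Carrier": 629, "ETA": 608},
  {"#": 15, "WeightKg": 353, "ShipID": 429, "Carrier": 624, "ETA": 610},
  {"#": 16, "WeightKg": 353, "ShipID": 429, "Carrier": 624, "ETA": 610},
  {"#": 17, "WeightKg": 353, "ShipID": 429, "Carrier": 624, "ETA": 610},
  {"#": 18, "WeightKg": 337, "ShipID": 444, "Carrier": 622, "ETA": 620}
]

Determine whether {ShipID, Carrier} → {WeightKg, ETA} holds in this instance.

(ShipID=429, Carrier=624): rows 1, 6, 11, 15, 16, 17 → {WeightKg,ETA} = (353, 610), (353, 610), (353, 610), (353, 610), (353, 610), (353, 610) ✓
(ShipID=444, Carrier=629): rows 2, 3, 4, 9, 10, 13, 14 → {WeightKg,ETA} = (346, 608), (346, 608), (346, 608), (346, 608), (346, 608), (346, 608), (346, 608) ✓
(ShipID=444, Carrier=624): rows 5, 7, 8 → {WeightKg,ETA} = (351, 611), (351, 611), (351, 611) ✓
(ShipID=444, Carrier=622): rows 12, 18 → {WeightKg,ETA} = (337, 620), (337, 620) ✓
Every {ShipID, Carrier} value is associated with a single {WeightKg, ETA} value, so {ShipID, Carrier} → {WeightKg, ETA} holds.

Yes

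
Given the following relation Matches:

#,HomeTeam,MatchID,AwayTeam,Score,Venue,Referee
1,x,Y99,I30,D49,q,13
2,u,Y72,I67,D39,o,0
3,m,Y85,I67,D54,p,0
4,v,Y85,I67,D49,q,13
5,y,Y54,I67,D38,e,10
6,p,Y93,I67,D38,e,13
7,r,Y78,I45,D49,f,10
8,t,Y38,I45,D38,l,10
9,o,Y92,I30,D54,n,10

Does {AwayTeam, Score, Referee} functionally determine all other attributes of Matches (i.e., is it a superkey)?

All 9 rows have distinct {AwayTeam, Score, Referee} values, so {AwayTeam, Score, Referee} → (all attributes) holds and {AwayTeam, Score, Referee} is a superkey.

Yes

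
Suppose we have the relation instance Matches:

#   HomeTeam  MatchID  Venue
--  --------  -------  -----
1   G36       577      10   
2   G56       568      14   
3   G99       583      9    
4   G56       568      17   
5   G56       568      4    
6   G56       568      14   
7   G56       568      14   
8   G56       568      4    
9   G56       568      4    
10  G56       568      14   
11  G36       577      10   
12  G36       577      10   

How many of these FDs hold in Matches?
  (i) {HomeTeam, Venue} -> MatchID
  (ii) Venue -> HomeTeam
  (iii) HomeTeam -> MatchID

3

(i) {HomeTeam, Venue} -> MatchID: every LHS value maps to a single RHS value — holds.
(ii) Venue -> HomeTeam: every LHS value maps to a single RHS value — holds.
(iii) HomeTeam -> MatchID: every LHS value maps to a single RHS value — holds.
3 of the 3 dependencies hold.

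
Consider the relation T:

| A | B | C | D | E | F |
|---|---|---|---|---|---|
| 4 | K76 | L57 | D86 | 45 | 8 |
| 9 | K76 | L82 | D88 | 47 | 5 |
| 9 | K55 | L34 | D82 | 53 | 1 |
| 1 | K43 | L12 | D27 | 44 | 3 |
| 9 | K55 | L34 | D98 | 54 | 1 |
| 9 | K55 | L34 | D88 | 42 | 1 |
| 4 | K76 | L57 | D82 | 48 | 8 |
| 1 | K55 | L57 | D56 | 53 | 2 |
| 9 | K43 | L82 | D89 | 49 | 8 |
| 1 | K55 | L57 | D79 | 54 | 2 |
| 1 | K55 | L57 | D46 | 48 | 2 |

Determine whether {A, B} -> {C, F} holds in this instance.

Yes

(A=4, B=K76): 2 rows → {C,F} = (L57, 8), (L57, 8) ✓
(A=9, B=K76): 1 row → {C,F} = (L82, 5) ✓
(A=9, B=K55): 3 rows → {C,F} = (L34, 1), (L34, 1), (L34, 1) ✓
(A=1, B=K43): 1 row → {C,F} = (L12, 3) ✓
(A=1, B=K55): 3 rows → {C,F} = (L57, 2), (L57, 2), (L57, 2) ✓
(A=9, B=K43): 1 row → {C,F} = (L82, 8) ✓
Every {A, B} value is associated with a single {C, F} value, so {A, B} -> {C, F} holds.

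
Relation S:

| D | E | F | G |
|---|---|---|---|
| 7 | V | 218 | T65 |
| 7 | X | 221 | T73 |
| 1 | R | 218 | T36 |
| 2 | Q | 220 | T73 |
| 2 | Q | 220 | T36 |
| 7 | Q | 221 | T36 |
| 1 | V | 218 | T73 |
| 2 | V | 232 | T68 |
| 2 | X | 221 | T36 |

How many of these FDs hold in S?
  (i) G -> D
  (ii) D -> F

(i) G -> D: G=T73: 3 rows → D takes values {7, 2, 1} — violation; G=T36: 4 rows → D takes values {1, 2, 7} — violation — fails.
(ii) D -> F: D=7: 3 rows → F takes values {218, 221} — violation; D=2: 4 rows → F takes values {220, 232, 221} — violation — fails.
None of the 2 dependencies hold.

0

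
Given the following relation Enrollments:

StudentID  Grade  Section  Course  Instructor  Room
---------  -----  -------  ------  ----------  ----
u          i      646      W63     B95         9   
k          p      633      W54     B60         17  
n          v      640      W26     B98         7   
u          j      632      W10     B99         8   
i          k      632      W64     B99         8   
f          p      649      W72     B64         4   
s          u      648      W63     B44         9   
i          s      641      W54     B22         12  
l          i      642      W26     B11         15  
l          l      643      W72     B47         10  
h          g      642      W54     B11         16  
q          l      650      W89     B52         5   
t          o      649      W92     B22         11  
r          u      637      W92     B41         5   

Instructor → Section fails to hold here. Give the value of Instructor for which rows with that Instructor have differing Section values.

B22

Instructor=B95: 1 row → Section = 646 ✓
Instructor=B60: 1 row → Section = 633 ✓
Instructor=B98: 1 row → Section = 640 ✓
Instructor=B99: 2 rows → Section = 632, 632 ✓
Instructor=B64: 1 row → Section = 649 ✓
Instructor=B44: 1 row → Section = 648 ✓
Instructor=B22: 2 rows → Section takes values {641, 649} — violation
Instructor=B11: 2 rows → Section = 642, 642 ✓
Instructor=B47: 1 row → Section = 643 ✓
Instructor=B52: 1 row → Section = 650 ✓
Instructor=B41: 1 row → Section = 637 ✓
The only Instructor value with inconsistent Section is Instructor=B22.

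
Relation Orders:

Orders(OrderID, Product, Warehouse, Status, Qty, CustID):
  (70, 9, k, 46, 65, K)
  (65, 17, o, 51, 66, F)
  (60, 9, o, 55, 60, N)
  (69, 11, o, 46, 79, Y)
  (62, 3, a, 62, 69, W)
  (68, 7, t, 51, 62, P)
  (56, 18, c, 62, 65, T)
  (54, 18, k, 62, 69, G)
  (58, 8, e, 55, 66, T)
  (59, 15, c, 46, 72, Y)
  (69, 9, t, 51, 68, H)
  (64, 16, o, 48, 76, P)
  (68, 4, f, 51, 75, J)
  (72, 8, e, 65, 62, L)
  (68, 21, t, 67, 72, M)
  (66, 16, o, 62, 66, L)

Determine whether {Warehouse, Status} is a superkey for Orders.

No

Two distinct rows share (Warehouse=t, Status=51), so {Warehouse, Status} does not determine every attribute — not a superkey.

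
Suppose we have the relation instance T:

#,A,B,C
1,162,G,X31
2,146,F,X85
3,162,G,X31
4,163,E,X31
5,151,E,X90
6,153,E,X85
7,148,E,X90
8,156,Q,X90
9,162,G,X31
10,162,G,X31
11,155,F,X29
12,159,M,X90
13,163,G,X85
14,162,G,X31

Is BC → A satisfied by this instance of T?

(B=G, C=X31): rows 1, 3, 9, 10, 14 → A = 162, 162, 162, 162, 162 ✓
(B=F, C=X85): row 2 → A = 146 ✓
(B=E, C=X31): row 4 → A = 163 ✓
(B=E, C=X90): rows 5, 7 → A takes values {151, 148} — violation
(B=E, C=X85): row 6 → A = 153 ✓
(B=Q, C=X90): row 8 → A = 156 ✓
(B=F, C=X29): row 11 → A = 155 ✓
(B=M, C=X90): row 12 → A = 159 ✓
(B=G, C=X85): row 13 → A = 163 ✓
Two rows agree on BC but differ on A, so BC → A does not hold.

No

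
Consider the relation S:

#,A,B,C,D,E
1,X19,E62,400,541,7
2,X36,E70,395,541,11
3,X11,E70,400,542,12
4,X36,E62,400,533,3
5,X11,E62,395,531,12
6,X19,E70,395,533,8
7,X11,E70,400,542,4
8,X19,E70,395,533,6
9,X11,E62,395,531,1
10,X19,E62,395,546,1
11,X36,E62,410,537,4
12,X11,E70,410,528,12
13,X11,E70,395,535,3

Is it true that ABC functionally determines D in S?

Yes

(A=X19, B=E62, C=400): row 1 → D = 541 ✓
(A=X36, B=E70, C=395): row 2 → D = 541 ✓
(A=X11, B=E70, C=400): rows 3, 7 → D = 542, 542 ✓
(A=X36, B=E62, C=400): row 4 → D = 533 ✓
(A=X11, B=E62, C=395): rows 5, 9 → D = 531, 531 ✓
(A=X19, B=E70, C=395): rows 6, 8 → D = 533, 533 ✓
(A=X19, B=E62, C=395): row 10 → D = 546 ✓
(A=X36, B=E62, C=410): row 11 → D = 537 ✓
(A=X11, B=E70, C=410): row 12 → D = 528 ✓
(A=X11, B=E70, C=395): row 13 → D = 535 ✓
Every ABC value is associated with a single D value, so ABC -> D holds.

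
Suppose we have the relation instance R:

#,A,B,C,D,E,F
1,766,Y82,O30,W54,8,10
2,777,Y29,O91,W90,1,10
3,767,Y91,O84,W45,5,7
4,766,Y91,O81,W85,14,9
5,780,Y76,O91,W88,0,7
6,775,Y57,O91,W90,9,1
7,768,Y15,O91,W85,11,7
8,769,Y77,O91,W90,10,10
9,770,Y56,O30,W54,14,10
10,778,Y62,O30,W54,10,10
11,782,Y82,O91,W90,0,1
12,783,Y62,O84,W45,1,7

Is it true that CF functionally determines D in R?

No

(C=O30, F=10): rows 1, 9, 10 → D = W54, W54, W54 ✓
(C=O91, F=10): rows 2, 8 → D = W90, W90 ✓
(C=O84, F=7): rows 3, 12 → D = W45, W45 ✓
(C=O81, F=9): row 4 → D = W85 ✓
(C=O91, F=7): rows 5, 7 → D takes values {W88, W85} — violation
(C=O91, F=1): rows 6, 11 → D = W90, W90 ✓
Two rows agree on CF but differ on D, so CF → D does not hold.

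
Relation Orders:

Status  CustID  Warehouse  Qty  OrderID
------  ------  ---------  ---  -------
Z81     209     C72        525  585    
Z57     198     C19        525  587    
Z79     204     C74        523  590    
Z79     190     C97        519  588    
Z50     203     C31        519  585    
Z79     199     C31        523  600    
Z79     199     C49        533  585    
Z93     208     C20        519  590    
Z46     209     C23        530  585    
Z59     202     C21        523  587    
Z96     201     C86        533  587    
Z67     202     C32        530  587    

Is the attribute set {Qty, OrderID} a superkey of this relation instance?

All 12 rows have distinct {Qty, OrderID} values, so {Qty, OrderID} → (all attributes) holds and {Qty, OrderID} is a superkey.

Yes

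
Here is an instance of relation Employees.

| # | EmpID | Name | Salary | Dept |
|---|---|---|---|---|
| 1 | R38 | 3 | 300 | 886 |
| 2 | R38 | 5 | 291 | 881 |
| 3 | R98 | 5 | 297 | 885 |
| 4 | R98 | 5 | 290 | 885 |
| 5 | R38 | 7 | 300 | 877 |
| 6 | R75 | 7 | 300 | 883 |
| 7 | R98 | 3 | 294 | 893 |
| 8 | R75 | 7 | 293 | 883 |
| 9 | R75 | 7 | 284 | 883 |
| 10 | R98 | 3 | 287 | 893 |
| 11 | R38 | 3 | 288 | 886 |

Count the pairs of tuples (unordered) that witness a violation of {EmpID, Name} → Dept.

0

(EmpID=R38, Name=3): all 2 rows agree on Dept — 0 pairs.
(EmpID=R98, Name=5): all 2 rows agree on Dept — 0 pairs.
(EmpID=R75, Name=7): all 3 rows agree on Dept — 0 pairs.
(EmpID=R98, Name=3): all 2 rows agree on Dept — 0 pairs.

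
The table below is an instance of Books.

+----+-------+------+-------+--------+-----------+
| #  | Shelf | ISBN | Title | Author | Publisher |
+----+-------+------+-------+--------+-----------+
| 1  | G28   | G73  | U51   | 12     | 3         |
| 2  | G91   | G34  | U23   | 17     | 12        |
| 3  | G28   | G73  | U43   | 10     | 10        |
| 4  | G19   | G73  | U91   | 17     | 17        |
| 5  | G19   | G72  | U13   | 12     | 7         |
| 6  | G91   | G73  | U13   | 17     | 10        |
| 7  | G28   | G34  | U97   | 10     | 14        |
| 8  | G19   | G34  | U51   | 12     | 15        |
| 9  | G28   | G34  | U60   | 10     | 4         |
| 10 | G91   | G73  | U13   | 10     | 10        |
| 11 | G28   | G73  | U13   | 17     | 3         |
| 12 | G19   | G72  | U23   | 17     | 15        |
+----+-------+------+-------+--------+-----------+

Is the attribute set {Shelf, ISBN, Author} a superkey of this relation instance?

No

Rows 7 and 9 have the same {Shelf, ISBN, Author} value (Shelf=G28, ISBN=G34, Author=10) but are distinct tuples, so {Shelf, ISBN, Author} does not determine every attribute — not a superkey.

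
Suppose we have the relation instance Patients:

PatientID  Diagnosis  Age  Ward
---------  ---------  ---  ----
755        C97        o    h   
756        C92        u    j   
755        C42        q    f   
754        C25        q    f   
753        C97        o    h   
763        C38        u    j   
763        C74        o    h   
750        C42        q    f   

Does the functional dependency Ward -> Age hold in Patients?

Ward=h: 3 rows → Age = o, o, o ✓
Ward=j: 2 rows → Age = u, u ✓
Ward=f: 3 rows → Age = q, q, q ✓
Every Ward value is associated with a single Age value, so Ward -> Age holds.

Yes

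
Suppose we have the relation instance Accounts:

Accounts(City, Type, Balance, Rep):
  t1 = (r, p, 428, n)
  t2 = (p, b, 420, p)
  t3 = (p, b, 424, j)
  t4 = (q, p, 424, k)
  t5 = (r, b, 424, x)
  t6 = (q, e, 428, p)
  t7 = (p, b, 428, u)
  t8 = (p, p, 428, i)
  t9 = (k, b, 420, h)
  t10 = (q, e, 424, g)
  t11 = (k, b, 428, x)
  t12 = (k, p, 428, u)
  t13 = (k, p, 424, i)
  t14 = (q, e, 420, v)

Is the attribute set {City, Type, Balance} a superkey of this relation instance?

Yes

All 14 rows have distinct {City, Type, Balance} values, so {City, Type, Balance} → (all attributes) holds and {City, Type, Balance} is a superkey.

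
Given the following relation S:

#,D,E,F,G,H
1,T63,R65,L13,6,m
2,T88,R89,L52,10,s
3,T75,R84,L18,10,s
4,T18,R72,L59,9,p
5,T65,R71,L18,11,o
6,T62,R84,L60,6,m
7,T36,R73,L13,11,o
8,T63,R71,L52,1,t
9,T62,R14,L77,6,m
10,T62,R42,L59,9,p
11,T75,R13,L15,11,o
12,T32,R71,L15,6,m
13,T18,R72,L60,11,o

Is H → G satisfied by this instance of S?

Yes

H=m: rows 1, 6, 9, 12 → G = 6, 6, 6, 6 ✓
H=s: rows 2, 3 → G = 10, 10 ✓
H=p: rows 4, 10 → G = 9, 9 ✓
H=o: rows 5, 7, 11, 13 → G = 11, 11, 11, 11 ✓
H=t: row 8 → G = 1 ✓
Every H value is associated with a single G value, so H → G holds.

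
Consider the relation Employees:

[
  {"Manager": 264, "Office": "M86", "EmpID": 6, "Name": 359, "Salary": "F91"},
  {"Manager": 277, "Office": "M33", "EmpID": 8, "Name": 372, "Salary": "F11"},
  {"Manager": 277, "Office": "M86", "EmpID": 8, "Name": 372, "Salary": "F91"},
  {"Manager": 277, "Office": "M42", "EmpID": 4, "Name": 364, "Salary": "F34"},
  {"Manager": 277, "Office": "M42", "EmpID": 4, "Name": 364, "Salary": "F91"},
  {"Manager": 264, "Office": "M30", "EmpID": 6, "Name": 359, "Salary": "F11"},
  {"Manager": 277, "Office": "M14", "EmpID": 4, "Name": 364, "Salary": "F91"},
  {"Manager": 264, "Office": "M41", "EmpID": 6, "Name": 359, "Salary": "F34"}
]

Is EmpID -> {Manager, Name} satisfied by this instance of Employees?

Yes

EmpID=6: 3 rows → {Manager,Name} = (264, 359), (264, 359), (264, 359) ✓
EmpID=8: 2 rows → {Manager,Name} = (277, 372), (277, 372) ✓
EmpID=4: 3 rows → {Manager,Name} = (277, 364), (277, 364), (277, 364) ✓
Every EmpID value is associated with a single {Manager, Name} value, so EmpID -> {Manager, Name} holds.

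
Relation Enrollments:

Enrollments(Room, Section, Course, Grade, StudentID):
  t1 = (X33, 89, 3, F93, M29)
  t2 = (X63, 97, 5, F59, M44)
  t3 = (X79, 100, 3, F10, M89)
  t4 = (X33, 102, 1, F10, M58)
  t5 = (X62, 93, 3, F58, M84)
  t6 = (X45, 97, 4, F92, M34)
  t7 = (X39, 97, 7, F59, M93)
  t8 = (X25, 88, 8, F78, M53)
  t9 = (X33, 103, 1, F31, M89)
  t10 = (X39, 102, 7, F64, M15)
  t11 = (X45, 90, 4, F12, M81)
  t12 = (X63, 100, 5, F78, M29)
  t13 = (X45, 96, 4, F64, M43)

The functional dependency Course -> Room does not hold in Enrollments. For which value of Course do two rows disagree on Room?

Course=3: rows 1, 3, 5 → Room takes values {X33, X79, X62} — violation
Course=5: rows 2, 12 → Room = X63, X63 ✓
Course=1: rows 4, 9 → Room = X33, X33 ✓
Course=4: rows 6, 11, 13 → Room = X45, X45, X45 ✓
Course=7: rows 7, 10 → Room = X39, X39 ✓
Course=8: row 8 → Room = X25 ✓
The only Course value with inconsistent Room is Course=3.

3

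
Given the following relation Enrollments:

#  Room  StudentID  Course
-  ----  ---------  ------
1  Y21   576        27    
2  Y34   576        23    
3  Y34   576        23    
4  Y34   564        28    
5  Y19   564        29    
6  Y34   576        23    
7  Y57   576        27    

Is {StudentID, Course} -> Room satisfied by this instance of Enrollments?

No

(StudentID=576, Course=27): rows 1, 7 → Room takes values {Y21, Y57} — violation
(StudentID=576, Course=23): rows 2, 3, 6 → Room = Y34, Y34, Y34 ✓
(StudentID=564, Course=28): row 4 → Room = Y34 ✓
(StudentID=564, Course=29): row 5 → Room = Y19 ✓
Two rows agree on {StudentID, Course} but differ on Room, so {StudentID, Course} -> Room does not hold.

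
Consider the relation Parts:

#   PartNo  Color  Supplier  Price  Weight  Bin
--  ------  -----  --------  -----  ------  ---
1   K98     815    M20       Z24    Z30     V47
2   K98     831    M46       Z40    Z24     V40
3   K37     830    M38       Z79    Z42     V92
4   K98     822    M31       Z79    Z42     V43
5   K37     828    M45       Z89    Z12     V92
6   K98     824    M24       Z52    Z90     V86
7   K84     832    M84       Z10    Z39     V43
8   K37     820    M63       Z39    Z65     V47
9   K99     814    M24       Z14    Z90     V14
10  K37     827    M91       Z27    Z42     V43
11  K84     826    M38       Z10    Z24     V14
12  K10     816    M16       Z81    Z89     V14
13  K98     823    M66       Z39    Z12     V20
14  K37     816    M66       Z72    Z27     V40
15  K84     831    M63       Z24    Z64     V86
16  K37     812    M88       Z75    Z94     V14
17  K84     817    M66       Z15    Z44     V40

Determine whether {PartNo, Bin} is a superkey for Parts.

Rows 3 and 5 have the same {PartNo, Bin} value (PartNo=K37, Bin=V92) but are distinct tuples, so {PartNo, Bin} does not determine every attribute — not a superkey.

No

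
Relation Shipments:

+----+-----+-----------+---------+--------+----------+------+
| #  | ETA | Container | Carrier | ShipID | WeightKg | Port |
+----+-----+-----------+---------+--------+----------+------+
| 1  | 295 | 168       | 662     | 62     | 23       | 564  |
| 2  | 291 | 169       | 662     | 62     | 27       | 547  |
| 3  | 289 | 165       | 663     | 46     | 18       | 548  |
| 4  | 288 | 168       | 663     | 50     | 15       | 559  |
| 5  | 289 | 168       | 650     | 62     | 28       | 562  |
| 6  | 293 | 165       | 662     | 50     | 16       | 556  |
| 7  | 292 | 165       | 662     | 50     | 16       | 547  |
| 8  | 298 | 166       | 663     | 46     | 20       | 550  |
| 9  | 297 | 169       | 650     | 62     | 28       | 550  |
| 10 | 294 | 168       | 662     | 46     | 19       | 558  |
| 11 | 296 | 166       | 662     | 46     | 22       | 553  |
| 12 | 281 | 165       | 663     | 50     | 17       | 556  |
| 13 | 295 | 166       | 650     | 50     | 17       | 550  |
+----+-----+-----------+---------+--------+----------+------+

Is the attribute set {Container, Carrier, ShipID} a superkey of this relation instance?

Rows 6 and 7 have the same {Container, Carrier, ShipID} value (Container=165, Carrier=662, ShipID=50) but are distinct tuples, so {Container, Carrier, ShipID} does not determine every attribute — not a superkey.

No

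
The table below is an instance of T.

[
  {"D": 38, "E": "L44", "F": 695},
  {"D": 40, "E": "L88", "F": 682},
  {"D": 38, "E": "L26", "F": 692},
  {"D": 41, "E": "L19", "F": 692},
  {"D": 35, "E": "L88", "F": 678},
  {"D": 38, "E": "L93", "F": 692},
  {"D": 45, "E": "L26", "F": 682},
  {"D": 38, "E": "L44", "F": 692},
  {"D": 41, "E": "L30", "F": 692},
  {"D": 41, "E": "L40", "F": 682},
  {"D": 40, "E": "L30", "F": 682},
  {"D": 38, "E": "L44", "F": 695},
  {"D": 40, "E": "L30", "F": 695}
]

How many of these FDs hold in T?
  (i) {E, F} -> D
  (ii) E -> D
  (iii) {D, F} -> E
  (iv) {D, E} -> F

(i) {E, F} -> D: every LHS value maps to a single RHS value — holds.
(ii) E -> D: E=L88: 2 rows → D takes values {40, 35} — violation; E=L26: 2 rows → D takes values {38, 45} — violation; E=L30: 3 rows → D takes values {41, 40} — violation — fails.
(iii) {D, F} -> E: (D=40, F=682): 2 rows → E takes values {L88, L30} — violation; (D=38, F=692): 3 rows → E takes values {L26, L93, L44} — violation; (D=41, F=692): 2 rows → E takes values {L19, L30} — violation — fails.
(iv) {D, E} -> F: (D=38, E=L44): 3 rows → F takes values {695, 692} — violation; (D=40, E=L30): 2 rows → F takes values {682, 695} — violation — fails.
1 of the 4 dependencies holds.

1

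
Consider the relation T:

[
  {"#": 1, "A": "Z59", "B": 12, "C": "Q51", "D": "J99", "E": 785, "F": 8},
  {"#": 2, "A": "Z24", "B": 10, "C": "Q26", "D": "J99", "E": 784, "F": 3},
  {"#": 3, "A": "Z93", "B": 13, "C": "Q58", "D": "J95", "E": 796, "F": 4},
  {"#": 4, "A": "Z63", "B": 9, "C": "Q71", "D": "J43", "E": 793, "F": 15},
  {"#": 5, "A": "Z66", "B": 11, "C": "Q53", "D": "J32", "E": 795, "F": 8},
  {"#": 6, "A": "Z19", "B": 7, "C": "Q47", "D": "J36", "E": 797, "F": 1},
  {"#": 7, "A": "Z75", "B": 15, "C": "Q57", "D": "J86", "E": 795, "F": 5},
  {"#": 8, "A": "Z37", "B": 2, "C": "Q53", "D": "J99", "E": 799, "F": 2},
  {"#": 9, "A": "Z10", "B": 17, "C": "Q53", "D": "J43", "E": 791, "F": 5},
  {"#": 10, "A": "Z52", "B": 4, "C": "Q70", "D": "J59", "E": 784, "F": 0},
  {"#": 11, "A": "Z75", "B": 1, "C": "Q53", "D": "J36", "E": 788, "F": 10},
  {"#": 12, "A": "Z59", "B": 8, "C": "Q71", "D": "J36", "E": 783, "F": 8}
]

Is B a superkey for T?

Yes

All 12 rows have distinct B values, so B → (all attributes) holds and B is a superkey.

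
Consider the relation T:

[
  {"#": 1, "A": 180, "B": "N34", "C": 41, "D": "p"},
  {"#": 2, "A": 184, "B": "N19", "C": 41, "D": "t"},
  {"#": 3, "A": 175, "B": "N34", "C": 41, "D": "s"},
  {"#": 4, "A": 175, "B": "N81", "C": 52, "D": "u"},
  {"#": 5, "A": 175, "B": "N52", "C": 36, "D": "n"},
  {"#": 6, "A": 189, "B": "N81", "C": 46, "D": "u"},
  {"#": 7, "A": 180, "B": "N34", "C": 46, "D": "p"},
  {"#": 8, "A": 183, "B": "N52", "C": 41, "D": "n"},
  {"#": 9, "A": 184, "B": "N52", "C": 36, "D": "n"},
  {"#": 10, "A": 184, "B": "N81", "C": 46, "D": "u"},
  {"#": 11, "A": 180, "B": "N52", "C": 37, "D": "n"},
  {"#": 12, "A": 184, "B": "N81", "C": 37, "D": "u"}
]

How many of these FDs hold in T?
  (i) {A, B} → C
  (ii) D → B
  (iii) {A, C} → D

2

(i) {A, B} → C: (A=180, B=N34): rows 1, 7 → C takes values {41, 46} — violation; (A=184, B=N81): rows 10, 12 → C takes values {46, 37} — violation — fails.
(ii) D → B: every LHS value maps to a single RHS value — holds.
(iii) {A, C} → D: every LHS value maps to a single RHS value — holds.
2 of the 3 dependencies hold.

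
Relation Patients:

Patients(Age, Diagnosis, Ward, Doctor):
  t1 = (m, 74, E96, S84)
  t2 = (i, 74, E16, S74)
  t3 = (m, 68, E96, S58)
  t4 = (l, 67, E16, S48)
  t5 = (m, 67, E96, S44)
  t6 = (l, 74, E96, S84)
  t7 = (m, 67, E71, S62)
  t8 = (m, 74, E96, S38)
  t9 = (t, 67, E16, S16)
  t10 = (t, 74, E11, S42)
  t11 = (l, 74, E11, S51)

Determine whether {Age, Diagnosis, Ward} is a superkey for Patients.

No

Rows 1 and 8 have the same {Age, Diagnosis, Ward} value (Age=m, Diagnosis=74, Ward=E96) but are distinct tuples, so {Age, Diagnosis, Ward} does not determine every attribute — not a superkey.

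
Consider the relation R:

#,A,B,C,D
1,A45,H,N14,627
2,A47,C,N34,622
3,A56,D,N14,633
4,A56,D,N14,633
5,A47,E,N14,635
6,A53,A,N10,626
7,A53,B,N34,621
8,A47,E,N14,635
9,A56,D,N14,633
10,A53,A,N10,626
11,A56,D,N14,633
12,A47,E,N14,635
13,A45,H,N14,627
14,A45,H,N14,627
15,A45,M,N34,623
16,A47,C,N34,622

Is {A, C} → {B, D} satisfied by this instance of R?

Yes

(A=A45, C=N14): rows 1, 13, 14 → {B,D} = (H, 627), (H, 627), (H, 627) ✓
(A=A47, C=N34): rows 2, 16 → {B,D} = (C, 622), (C, 622) ✓
(A=A56, C=N14): rows 3, 4, 9, 11 → {B,D} = (D, 633), (D, 633), (D, 633), (D, 633) ✓
(A=A47, C=N14): rows 5, 8, 12 → {B,D} = (E, 635), (E, 635), (E, 635) ✓
(A=A53, C=N10): rows 6, 10 → {B,D} = (A, 626), (A, 626) ✓
(A=A53, C=N34): row 7 → {B,D} = (B, 621) ✓
(A=A45, C=N34): row 15 → {B,D} = (M, 623) ✓
Every {A, C} value is associated with a single {B, D} value, so {A, C} → {B, D} holds.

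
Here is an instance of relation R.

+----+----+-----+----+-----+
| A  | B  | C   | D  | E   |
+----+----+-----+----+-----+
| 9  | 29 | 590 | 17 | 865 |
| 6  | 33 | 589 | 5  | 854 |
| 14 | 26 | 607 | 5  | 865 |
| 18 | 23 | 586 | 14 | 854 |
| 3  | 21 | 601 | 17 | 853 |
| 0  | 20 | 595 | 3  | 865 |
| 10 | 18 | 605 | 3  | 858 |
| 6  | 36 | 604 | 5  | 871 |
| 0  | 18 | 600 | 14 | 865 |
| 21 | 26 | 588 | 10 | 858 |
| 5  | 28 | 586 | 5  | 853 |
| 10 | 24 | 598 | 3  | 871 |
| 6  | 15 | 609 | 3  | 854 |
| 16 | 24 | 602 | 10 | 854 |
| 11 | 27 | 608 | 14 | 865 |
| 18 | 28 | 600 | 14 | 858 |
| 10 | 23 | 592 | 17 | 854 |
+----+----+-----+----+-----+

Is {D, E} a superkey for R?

No

Two distinct rows share (D=14, E=865), so {D, E} does not determine every attribute — not a superkey.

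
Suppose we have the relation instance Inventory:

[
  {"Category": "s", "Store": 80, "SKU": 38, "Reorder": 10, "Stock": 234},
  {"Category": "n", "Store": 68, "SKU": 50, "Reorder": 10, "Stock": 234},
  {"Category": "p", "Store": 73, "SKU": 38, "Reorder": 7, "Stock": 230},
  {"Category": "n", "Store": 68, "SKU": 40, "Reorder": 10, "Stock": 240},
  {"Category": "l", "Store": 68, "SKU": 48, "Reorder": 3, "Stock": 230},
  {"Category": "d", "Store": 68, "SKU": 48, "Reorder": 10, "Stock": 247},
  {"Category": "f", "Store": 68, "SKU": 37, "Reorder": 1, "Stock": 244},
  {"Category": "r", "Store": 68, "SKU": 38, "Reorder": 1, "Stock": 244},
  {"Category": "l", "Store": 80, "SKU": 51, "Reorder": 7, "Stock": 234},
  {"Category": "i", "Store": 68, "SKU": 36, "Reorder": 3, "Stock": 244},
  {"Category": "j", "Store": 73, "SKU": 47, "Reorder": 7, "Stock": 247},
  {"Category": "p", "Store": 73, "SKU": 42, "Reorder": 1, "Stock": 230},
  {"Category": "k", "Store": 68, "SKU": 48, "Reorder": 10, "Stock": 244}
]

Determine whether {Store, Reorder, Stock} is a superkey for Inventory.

Two distinct rows share (Store=68, Reorder=1, Stock=244), so {Store, Reorder, Stock} does not determine every attribute — not a superkey.

No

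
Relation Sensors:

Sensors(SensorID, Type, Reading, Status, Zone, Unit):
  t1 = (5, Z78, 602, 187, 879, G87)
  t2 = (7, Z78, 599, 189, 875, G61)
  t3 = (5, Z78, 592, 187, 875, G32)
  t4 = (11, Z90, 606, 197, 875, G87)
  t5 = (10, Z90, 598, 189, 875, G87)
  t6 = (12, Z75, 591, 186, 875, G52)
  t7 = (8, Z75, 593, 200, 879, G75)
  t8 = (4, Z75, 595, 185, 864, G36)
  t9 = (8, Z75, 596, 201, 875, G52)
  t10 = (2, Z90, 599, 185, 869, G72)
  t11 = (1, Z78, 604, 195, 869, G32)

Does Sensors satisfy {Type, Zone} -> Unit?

No

(Type=Z78, Zone=879): row 1 → Unit = G87 ✓
(Type=Z78, Zone=875): rows 2, 3 → Unit takes values {G61, G32} — violation
(Type=Z90, Zone=875): rows 4, 5 → Unit = G87, G87 ✓
(Type=Z75, Zone=875): rows 6, 9 → Unit = G52, G52 ✓
(Type=Z75, Zone=879): row 7 → Unit = G75 ✓
(Type=Z75, Zone=864): row 8 → Unit = G36 ✓
(Type=Z90, Zone=869): row 10 → Unit = G72 ✓
(Type=Z78, Zone=869): row 11 → Unit = G32 ✓
Two rows agree on {Type, Zone} but differ on Unit, so {Type, Zone} -> Unit does not hold.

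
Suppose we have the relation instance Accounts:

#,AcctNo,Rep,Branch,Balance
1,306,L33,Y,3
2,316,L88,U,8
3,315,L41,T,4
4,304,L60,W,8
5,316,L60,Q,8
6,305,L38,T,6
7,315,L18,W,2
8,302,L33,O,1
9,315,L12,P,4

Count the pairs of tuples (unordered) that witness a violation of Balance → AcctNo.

2

Balance=8: violating pairs (2,4), (4,5) — 2 pairs.
Balance=4: all 2 rows agree on AcctNo — 0 pairs.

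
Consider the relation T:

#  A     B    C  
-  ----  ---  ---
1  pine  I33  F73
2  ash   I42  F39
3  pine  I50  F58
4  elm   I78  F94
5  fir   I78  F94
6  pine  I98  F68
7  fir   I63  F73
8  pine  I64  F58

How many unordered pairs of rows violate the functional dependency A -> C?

6

A=pine: violating pairs (1,3), (1,6), (1,8), (3,6), (6,8) — 5 pairs.
A=fir: violating pairs (5,7) — 1 pair.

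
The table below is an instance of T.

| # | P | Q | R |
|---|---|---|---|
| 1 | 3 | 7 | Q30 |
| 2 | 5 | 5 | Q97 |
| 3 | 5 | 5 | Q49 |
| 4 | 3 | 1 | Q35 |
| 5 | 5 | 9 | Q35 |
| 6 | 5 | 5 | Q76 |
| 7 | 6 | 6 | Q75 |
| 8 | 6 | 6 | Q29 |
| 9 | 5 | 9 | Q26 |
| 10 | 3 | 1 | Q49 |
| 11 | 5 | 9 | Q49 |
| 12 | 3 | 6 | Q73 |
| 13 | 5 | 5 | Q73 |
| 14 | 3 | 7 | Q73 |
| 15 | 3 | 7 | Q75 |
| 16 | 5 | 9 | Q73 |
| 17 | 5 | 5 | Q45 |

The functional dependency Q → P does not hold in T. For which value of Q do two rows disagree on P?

6

Q=7: rows 1, 14, 15 → P = 3, 3, 3 ✓
Q=5: rows 2, 3, 6, 13, 17 → P = 5, 5, 5, 5, 5 ✓
Q=1: rows 4, 10 → P = 3, 3 ✓
Q=9: rows 5, 9, 11, 16 → P = 5, 5, 5, 5 ✓
Q=6: rows 7, 8, 12 → P takes values {6, 3} — violation
The only Q value with inconsistent P is Q=6.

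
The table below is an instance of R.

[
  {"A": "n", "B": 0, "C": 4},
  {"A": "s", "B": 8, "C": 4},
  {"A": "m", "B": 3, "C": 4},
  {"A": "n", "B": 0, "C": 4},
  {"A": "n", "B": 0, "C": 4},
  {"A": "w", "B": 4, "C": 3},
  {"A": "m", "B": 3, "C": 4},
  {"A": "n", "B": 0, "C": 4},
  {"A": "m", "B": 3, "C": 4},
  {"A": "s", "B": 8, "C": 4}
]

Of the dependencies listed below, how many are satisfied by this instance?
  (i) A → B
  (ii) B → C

(i) A → B: every LHS value maps to a single RHS value — holds.
(ii) B → C: every LHS value maps to a single RHS value — holds.
2 of the 2 dependencies hold.

2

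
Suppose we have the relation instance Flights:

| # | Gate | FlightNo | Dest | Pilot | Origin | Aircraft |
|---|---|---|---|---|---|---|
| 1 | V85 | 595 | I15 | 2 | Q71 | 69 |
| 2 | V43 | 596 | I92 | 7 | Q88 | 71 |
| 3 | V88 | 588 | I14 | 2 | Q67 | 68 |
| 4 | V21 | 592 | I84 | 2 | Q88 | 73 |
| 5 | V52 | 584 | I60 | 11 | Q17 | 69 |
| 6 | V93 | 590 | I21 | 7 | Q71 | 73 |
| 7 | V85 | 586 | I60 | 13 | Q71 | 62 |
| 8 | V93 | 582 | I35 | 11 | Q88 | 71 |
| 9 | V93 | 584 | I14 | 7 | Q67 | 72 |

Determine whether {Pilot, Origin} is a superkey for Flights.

Yes

All 9 rows have distinct {Pilot, Origin} values, so {Pilot, Origin} → (all attributes) holds and {Pilot, Origin} is a superkey.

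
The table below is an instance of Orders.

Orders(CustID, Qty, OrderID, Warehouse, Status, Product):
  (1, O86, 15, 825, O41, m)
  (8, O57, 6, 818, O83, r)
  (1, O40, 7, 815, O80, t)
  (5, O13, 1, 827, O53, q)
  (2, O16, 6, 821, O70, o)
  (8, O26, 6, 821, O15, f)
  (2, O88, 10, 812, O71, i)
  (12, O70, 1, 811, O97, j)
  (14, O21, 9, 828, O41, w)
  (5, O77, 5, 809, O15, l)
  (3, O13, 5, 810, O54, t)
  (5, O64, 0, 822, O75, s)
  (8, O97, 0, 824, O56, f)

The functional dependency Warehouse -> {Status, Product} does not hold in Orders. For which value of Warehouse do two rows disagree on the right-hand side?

821

Warehouse=825: 1 row → {Status,Product} = (O41, m) ✓
Warehouse=818: 1 row → {Status,Product} = (O83, r) ✓
Warehouse=815: 1 row → {Status,Product} = (O80, t) ✓
Warehouse=827: 1 row → {Status,Product} = (O53, q) ✓
Warehouse=821: 2 rows → {Status,Product} takes values {(O70, o), (O15, f)} — violation
Warehouse=812: 1 row → {Status,Product} = (O71, i) ✓
Warehouse=811: 1 row → {Status,Product} = (O97, j) ✓
Warehouse=828: 1 row → {Status,Product} = (O41, w) ✓
Warehouse=809: 1 row → {Status,Product} = (O15, l) ✓
Warehouse=810: 1 row → {Status,Product} = (O54, t) ✓
Warehouse=822: 1 row → {Status,Product} = (O75, s) ✓
Warehouse=824: 1 row → {Status,Product} = (O56, f) ✓
The only Warehouse value with inconsistent RHS is Warehouse=821.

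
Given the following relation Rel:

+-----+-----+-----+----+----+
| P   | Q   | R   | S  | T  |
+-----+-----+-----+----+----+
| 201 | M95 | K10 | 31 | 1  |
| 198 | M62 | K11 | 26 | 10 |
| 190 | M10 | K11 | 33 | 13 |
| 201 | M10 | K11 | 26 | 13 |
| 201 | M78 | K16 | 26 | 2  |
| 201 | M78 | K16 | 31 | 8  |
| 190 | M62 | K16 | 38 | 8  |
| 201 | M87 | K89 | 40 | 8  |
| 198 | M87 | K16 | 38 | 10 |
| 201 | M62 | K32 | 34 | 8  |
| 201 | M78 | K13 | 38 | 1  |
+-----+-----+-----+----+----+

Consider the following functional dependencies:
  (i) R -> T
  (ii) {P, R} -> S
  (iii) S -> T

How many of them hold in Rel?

0

(i) R -> T: R=K11: 3 rows → T takes values {10, 13} — violation; R=K16: 4 rows → T takes values {2, 8, 10} — violation — fails.
(ii) {P, R} -> S: (P=201, R=K16): 2 rows → S takes values {26, 31} — violation — fails.
(iii) S -> T: S=31: 2 rows → T takes values {1, 8} — violation; S=26: 3 rows → T takes values {10, 13, 2} — violation; S=38: 3 rows → T takes values {8, 10, 1} — violation — fails.
None of the 3 dependencies hold.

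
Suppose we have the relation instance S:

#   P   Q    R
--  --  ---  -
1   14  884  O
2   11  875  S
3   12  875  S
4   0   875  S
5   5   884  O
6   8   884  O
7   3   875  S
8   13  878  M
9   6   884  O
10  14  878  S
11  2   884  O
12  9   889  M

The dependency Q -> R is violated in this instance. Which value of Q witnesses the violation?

Q=884: rows 1, 5, 6, 9, 11 → R = O, O, O, O, O ✓
Q=875: rows 2, 3, 4, 7 → R = S, S, S, S ✓
Q=878: rows 8, 10 → R takes values {M, S} — violation
Q=889: row 12 → R = M ✓
The only Q value with inconsistent R is Q=878.

878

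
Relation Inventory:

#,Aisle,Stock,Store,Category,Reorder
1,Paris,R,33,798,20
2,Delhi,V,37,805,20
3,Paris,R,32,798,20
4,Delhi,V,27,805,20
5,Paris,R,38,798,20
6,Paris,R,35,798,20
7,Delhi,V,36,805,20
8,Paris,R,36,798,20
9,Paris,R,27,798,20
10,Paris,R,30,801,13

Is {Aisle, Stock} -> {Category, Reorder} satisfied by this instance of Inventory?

(Aisle=Paris, Stock=R): rows 1, 3, 5, 6, 8, 9, 10 → {Category,Reorder} takes values {(798, 20), (801, 13)} — violation
(Aisle=Delhi, Stock=V): rows 2, 4, 7 → {Category,Reorder} = (805, 20), (805, 20), (805, 20) ✓
Two rows agree on {Aisle, Stock} but differ on {Category, Reorder}, so {Aisle, Stock} -> {Category, Reorder} does not hold.

No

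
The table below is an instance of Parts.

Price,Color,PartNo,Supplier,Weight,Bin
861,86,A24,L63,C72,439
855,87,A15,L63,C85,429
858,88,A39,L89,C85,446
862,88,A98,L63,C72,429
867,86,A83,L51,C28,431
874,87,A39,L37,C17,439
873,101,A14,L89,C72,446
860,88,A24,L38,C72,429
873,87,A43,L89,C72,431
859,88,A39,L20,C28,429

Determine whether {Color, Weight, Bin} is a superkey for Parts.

Two distinct rows share (Color=88, Weight=C72, Bin=429), so {Color, Weight, Bin} does not determine every attribute — not a superkey.

No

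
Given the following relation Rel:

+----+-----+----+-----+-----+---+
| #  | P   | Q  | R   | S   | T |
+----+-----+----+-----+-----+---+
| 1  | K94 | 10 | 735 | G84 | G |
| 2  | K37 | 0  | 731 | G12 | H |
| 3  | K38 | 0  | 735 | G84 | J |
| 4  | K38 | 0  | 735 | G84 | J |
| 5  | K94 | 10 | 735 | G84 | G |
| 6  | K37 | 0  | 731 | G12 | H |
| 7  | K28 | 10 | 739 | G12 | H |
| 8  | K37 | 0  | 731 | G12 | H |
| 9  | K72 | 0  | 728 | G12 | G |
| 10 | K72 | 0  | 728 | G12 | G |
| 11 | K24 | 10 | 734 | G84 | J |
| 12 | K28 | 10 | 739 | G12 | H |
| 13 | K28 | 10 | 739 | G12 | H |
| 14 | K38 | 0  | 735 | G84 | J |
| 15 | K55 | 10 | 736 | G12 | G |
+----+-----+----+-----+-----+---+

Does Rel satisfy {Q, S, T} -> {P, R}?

Yes

(Q=10, S=G84, T=G): rows 1, 5 → {P,R} = (K94, 735), (K94, 735) ✓
(Q=0, S=G12, T=H): rows 2, 6, 8 → {P,R} = (K37, 731), (K37, 731), (K37, 731) ✓
(Q=0, S=G84, T=J): rows 3, 4, 14 → {P,R} = (K38, 735), (K38, 735), (K38, 735) ✓
(Q=10, S=G12, T=H): rows 7, 12, 13 → {P,R} = (K28, 739), (K28, 739), (K28, 739) ✓
(Q=0, S=G12, T=G): rows 9, 10 → {P,R} = (K72, 728), (K72, 728) ✓
(Q=10, S=G84, T=J): row 11 → {P,R} = (K24, 734) ✓
(Q=10, S=G12, T=G): row 15 → {P,R} = (K55, 736) ✓
Every {Q, S, T} value is associated with a single {P, R} value, so {Q, S, T} -> {P, R} holds.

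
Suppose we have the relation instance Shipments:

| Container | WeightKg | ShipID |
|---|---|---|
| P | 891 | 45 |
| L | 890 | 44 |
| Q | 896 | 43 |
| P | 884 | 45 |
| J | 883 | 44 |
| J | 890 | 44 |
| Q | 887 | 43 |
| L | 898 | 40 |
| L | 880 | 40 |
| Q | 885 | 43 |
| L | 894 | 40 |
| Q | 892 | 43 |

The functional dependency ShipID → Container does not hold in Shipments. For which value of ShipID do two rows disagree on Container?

44

ShipID=45: 2 rows → Container = P, P ✓
ShipID=44: 3 rows → Container takes values {L, J} — violation
ShipID=43: 4 rows → Container = Q, Q, Q, Q ✓
ShipID=40: 3 rows → Container = L, L, L ✓
The only ShipID value with inconsistent Container is ShipID=44.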